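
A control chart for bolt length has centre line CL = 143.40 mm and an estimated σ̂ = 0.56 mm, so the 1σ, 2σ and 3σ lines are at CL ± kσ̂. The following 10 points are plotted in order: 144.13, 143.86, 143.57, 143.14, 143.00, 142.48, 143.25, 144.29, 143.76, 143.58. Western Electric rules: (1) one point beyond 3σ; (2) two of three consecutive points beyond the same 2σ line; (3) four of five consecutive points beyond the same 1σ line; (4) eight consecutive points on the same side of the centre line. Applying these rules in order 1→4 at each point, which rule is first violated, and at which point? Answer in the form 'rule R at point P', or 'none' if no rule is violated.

Zone of each point (C = within 1σ̂, B = 1σ̂–2σ̂, A = 2σ̂–3σ̂, * = beyond 3σ̂; sign = side of CL): 1:+B, 2:+C, 3:+C, 4:-C, 5:-C, 6:-B, 7:-C, 8:+B, 9:+C, 10:+C
No rule fires across all 10 points.

none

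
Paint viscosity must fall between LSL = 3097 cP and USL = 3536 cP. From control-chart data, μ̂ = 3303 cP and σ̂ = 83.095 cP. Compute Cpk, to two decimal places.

0.83

Cpu = (USL − μ̂) / (3σ̂) = (3536 − 3303) / (3 × 83.095) = 0.9347; Cpl = (μ̂ − LSL) / (3σ̂) = (3303 − 3097) / (3 × 83.095) = 0.8264; Cpk = min(Cpu, Cpl) = 0.8264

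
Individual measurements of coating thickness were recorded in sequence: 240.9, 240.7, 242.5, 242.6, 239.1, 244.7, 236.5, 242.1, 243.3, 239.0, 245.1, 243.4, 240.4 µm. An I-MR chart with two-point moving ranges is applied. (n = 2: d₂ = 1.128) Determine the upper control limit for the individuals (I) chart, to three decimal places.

250.715

X̄ = (240.9 + 240.7 + 242.5 + 242.6 + 239.1 + 244.7 + 236.5 + 242.1 + 243.3 + 239.0 + 245.1 + 243.4 + 240.4) / 13 = 241.5615
Moving ranges: 0.2, 1.8, 0.1, 3.5, 5.6, 8.2, 5.6, 1.2, 4.3, 6.1, 1.7, 3.0; M̄R̄ = 41.3000 / 12 = 3.4417
UCL = X̄ + 3·M̄R̄/d₂ = 241.5615 + 3 × 3.4417 / 1.128 = 250.7149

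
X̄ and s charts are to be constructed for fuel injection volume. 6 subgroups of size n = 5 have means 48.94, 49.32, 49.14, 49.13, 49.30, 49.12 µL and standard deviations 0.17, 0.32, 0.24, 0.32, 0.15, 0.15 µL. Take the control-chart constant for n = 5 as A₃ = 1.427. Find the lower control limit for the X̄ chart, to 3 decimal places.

X̄̄ = (48.94 + 49.32 + 49.14 + 49.13 + 49.30 + 49.12) / 6 = 49.1583
s̄ = (0.17 + 0.32 + 0.24 + 0.32 + 0.15 + 0.15) / 6 = 0.2250
LCL = X̄̄ − A₃·s̄ = 49.1583 − 1.427 × 0.2250 = 48.8373

48.837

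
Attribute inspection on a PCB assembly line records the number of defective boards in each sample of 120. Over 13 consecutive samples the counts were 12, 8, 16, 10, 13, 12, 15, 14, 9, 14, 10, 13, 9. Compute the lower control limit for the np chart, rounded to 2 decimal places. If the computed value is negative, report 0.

p̄ = Σdᵢ / (k·n) = 155 / (13 × 120) = 0.09936
LCL = np̄ − 3·√(np̄(1−p̄)) = 11.9231 − 3 × 3.2770 = 2.0922

2.09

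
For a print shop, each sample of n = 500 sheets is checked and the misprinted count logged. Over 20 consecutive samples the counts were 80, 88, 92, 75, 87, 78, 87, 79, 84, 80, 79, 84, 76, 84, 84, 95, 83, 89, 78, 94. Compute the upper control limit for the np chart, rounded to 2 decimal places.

108.86

p̄ = Σdᵢ / (k·n) = 1676 / (20 × 500) = 0.16760
UCL = np̄ + 3·√(np̄(1−p̄)) = 83.8000 + 3 × √(83.8000×0.83240) = 83.8000 + 3 × 8.3520 = 108.8559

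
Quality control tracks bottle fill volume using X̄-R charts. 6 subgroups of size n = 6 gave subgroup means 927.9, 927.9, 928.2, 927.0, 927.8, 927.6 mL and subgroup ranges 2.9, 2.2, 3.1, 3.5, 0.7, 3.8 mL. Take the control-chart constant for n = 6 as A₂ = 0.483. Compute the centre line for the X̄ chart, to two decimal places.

X̄̄ = (927.9 + 927.9 + 928.2 + 927.0 + 927.8 + 927.6) / 6 = 5566.4000 / 6 = 927.7333
CL = X̄̄ = 927.7333

927.73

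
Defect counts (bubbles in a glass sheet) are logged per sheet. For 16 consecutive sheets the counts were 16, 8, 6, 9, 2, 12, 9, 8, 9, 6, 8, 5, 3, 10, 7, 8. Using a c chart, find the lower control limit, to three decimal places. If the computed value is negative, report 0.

c̄ = (16 + 8 + 6 + 9 + 2 + 12 + 9 + 8 + 9 + 6 + 8 + 5 + 3 + 10 + 7 + 8) / 16 = 126 / 16 = 7.8750
LCL = c̄ − 3√c̄ = 7.8750 − 3 × 2.8062 = -0.5437 → 0 (cannot be negative)

0.000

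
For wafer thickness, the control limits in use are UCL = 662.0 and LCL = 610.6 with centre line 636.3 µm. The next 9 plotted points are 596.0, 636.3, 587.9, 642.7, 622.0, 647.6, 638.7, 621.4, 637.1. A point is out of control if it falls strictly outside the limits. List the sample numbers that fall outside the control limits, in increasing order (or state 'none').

1, 3

Compare each point to [610.6, 662.0]: sample 1 = 596.0 < LCL; sample 3 = 587.9 < LCL.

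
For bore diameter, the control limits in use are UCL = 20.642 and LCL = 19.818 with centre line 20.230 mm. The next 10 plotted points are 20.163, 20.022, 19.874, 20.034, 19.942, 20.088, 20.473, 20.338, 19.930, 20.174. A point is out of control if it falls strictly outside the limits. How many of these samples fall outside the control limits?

0

All 10 points lie within [19.818, 20.642].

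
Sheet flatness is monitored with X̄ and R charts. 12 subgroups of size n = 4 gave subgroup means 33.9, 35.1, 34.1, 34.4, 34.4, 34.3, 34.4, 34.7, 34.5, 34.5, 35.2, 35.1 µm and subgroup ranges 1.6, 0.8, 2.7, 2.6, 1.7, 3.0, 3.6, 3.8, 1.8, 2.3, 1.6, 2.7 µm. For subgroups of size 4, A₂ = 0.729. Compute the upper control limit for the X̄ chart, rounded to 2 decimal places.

X̄̄ = (33.9 + 35.1 + 34.1 + 34.4 + 34.4 + 34.3 + 34.4 + 34.7 + 34.5 + 34.5 + 35.2 + 35.1) / 12 = 414.6000 / 12 = 34.5500
R̄ = (1.6 + 0.8 + 2.7 + 2.6 + 1.7 + 3.0 + 3.6 + 3.8 + 1.8 + 2.3 + 1.6 + 2.7) / 12 = 28.2000 / 12 = 2.3500
UCL = X̄̄ + A₂·R̄ = 34.5500 + 0.729 × 2.3500 = 36.2632

36.26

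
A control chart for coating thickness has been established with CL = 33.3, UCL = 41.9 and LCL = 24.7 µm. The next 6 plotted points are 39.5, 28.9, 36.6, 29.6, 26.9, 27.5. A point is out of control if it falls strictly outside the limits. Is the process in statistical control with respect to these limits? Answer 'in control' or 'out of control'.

All 6 points lie within [24.7, 41.9].

in control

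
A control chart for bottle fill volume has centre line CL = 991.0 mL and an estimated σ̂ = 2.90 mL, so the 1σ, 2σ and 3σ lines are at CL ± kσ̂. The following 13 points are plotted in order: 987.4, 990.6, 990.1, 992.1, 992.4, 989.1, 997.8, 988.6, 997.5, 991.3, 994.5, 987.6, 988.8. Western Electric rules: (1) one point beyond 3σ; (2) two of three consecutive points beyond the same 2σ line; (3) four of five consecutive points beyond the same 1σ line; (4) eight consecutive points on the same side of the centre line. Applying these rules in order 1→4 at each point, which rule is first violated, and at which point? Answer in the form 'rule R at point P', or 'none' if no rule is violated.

Zone of each point (C = within 1σ̂, B = 1σ̂–2σ̂, A = 2σ̂–3σ̂, * = beyond 3σ̂; sign = side of CL): 1:-B, 2:-C, 3:-C, 4:+C, 5:+C, 6:-C, 7:+A, 8:-C, 9:+A, 10:+C, 11:+B, 12:-B, 13:-C
Rule 2 (two of three consecutive points beyond the same 2σ limit) is satisfied at point 9.

rule 2 at point 9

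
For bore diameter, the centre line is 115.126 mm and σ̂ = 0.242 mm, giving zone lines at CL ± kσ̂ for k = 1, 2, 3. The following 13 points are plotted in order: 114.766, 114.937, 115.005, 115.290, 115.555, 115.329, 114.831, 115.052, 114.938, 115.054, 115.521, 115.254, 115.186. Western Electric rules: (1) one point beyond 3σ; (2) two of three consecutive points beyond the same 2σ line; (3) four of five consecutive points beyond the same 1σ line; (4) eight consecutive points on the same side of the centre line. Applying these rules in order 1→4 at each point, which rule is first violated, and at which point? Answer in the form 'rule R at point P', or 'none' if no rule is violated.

Zone of each point (C = within 1σ̂, B = 1σ̂–2σ̂, A = 2σ̂–3σ̂, * = beyond 3σ̂; sign = side of CL): 1:-B, 2:-C, 3:-C, 4:+C, 5:+B, 6:+C, 7:-B, 8:-C, 9:-C, 10:-C, 11:+B, 12:+C, 13:+C
No rule fires across all 13 points.

none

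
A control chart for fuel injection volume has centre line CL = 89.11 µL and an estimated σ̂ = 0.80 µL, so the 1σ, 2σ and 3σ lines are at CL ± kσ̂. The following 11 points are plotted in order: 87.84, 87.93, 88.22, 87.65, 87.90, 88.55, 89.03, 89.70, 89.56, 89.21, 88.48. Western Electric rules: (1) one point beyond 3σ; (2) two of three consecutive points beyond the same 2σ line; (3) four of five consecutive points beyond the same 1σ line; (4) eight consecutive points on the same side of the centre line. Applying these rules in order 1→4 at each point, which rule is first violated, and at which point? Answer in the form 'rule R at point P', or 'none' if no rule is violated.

Zone of each point (C = within 1σ̂, B = 1σ̂–2σ̂, A = 2σ̂–3σ̂, * = beyond 3σ̂; sign = side of CL): 1:-B, 2:-B, 3:-B, 4:-B, 5:-B, 6:-C, 7:-C, 8:+C, 9:+C, 10:+C, 11:-C
Rule 3 (four of five consecutive points beyond the same 1σ limit) is satisfied at point 4.

rule 3 at point 4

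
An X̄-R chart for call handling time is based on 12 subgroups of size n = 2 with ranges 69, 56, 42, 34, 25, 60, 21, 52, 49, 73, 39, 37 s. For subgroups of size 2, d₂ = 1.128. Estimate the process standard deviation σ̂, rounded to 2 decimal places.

R̄ = (69 + 56 + 42 + 34 + 25 + 60 + 21 + 52 + 49 + 73 + 39 + 37) / 12 = 46.4167
σ̂ = R̄ / d₂ = 46.4167 / 1.128 = 41.1495

41.15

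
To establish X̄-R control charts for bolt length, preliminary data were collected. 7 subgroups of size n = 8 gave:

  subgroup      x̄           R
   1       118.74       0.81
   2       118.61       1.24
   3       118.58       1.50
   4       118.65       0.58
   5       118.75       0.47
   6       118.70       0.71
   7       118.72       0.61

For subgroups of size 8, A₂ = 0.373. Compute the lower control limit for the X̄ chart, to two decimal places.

118.36

X̄̄ = (118.74 + 118.61 + 118.58 + 118.65 + 118.75 + 118.70 + 118.72) / 7 = 830.7500 / 7 = 118.6786
R̄ = (0.81 + 1.24 + 1.50 + 0.58 + 0.47 + 0.71 + 0.61) / 7 = 5.9200 / 7 = 0.8457
LCL = X̄̄ − A₂·R̄ = 118.6786 − 0.373 × 0.8457 = 118.3631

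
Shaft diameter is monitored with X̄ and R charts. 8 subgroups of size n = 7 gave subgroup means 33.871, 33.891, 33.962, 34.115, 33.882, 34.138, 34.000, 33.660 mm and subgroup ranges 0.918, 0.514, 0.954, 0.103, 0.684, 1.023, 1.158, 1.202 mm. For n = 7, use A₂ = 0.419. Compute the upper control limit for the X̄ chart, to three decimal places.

X̄̄ = (33.871 + 33.891 + 33.962 + 34.115 + 33.882 + 34.138 + 34.000 + 33.660) / 8 = 271.5190 / 8 = 33.9399
R̄ = (0.918 + 0.514 + 0.954 + 0.103 + 0.684 + 1.023 + 1.158 + 1.202) / 8 = 6.5560 / 8 = 0.8195
UCL = X̄̄ + A₂·R̄ = 33.9399 + 0.419 × 0.8195 = 34.2832

34.283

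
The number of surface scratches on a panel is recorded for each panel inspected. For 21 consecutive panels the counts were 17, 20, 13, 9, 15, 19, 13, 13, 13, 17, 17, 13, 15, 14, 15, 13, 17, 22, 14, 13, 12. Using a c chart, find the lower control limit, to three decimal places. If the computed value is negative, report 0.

c̄ = (17 + 20 + 13 + 9 + 15 + 19 + 13 + 13 + 13 + 17 + 17 + 13 + 15 + 14 + 15 + 13 + 17 + 22 + 14 + 13 + 12) / 21 = 314 / 21 = 14.9524
LCL = c̄ − 3√c̄ = 14.9524 − 3 × 3.8668 = 3.3519

3.352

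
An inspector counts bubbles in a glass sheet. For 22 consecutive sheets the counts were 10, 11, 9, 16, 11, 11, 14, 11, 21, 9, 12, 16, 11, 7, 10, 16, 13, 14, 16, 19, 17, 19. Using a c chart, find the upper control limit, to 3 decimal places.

24.266

c̄ = (10 + 11 + 9 + 16 + 11 + 11 + 14 + 11 + 21 + 9 + 12 + 16 + 11 + 7 + 10 + 16 + 13 + 14 + 16 + 19 + 17 + 19) / 22 = 293 / 22 = 13.3182
UCL = c̄ + 3√c̄ = 13.3182 + 3 × √13.3182 = 13.3182 + 3 × 3.6494 = 24.2664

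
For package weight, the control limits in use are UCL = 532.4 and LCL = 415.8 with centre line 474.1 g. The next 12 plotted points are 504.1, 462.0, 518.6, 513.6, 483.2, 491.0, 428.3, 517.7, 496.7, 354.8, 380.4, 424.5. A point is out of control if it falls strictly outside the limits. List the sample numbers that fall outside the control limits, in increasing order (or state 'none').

Compare each point to [415.8, 532.4]: sample 10 = 354.8 < LCL; sample 11 = 380.4 < LCL.

10, 11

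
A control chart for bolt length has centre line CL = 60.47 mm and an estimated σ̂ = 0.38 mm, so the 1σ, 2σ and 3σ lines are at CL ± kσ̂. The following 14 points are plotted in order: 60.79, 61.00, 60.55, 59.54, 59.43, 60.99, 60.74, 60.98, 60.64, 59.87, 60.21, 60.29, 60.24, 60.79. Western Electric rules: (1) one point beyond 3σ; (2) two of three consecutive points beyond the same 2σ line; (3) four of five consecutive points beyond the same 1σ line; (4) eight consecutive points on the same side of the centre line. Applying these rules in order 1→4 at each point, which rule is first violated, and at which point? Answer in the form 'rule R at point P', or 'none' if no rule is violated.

Zone of each point (C = within 1σ̂, B = 1σ̂–2σ̂, A = 2σ̂–3σ̂, * = beyond 3σ̂; sign = side of CL): 1:+C, 2:+B, 3:+C, 4:-A, 5:-A, 6:+B, 7:+C, 8:+B, 9:+C, 10:-B, 11:-C, 12:-C, 13:-C, 14:+C
Rule 2 (two of three consecutive points beyond the same 2σ limit) is satisfied at point 5.

rule 2 at point 5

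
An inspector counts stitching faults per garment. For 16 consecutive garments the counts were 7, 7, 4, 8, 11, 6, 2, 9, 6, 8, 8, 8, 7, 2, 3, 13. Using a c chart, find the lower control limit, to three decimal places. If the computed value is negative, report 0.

c̄ = (7 + 7 + 4 + 8 + 11 + 6 + 2 + 9 + 6 + 8 + 8 + 8 + 7 + 2 + 3 + 13) / 16 = 109 / 16 = 6.8125
LCL = c̄ − 3√c̄ = 6.8125 − 3 × 2.6101 = -1.0177 → 0 (cannot be negative)

0.000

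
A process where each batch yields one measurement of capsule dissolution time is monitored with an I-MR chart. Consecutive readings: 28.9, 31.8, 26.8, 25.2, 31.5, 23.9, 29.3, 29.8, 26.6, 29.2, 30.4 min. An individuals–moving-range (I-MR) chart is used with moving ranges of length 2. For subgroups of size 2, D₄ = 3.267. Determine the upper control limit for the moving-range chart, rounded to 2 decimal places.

Moving ranges: 2.9, 5.0, 1.6, 6.3, 7.6, 5.4, 0.5, 3.2, 2.6, 1.2; M̄R̄ = 36.3000 / 10 = 3.6300
UCL_MR = D₄·M̄R̄ = 3.267 × 3.6300 = 11.8592

11.86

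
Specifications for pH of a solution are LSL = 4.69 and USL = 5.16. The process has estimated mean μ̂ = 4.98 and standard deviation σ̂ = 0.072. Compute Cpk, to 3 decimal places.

Cpu = (USL − μ̂) / (3σ̂) = (5.16 − 4.98) / (3 × 0.072) = 0.8333; Cpl = (μ̂ − LSL) / (3σ̂) = (4.98 − 4.69) / (3 × 0.072) = 1.3426; Cpk = min(Cpu, Cpl) = 0.8333

0.833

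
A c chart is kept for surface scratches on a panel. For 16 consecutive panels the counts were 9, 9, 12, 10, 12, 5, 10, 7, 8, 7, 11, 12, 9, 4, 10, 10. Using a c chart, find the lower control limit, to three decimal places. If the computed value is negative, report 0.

c̄ = (9 + 9 + 12 + 10 + 12 + 5 + 10 + 7 + 8 + 7 + 11 + 12 + 9 + 4 + 10 + 10) / 16 = 145 / 16 = 9.0625
LCL = c̄ − 3√c̄ = 9.0625 − 3 × 3.0104 = 0.0313

0.031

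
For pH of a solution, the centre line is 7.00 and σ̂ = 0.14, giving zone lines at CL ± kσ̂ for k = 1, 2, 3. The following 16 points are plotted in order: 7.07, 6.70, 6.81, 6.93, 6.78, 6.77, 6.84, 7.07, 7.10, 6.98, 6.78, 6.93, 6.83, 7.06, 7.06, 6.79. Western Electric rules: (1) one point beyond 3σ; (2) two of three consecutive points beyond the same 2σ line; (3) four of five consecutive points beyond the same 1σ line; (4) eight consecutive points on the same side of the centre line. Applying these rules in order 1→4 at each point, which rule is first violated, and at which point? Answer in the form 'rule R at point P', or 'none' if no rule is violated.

Zone of each point (C = within 1σ̂, B = 1σ̂–2σ̂, A = 2σ̂–3σ̂, * = beyond 3σ̂; sign = side of CL): 1:+C, 2:-A, 3:-B, 4:-C, 5:-B, 6:-B, 7:-B, 8:+C, 9:+C, 10:-C, 11:-B, 12:-C, 13:-B, 14:+C, 15:+C, 16:-B
Rule 3 (four of five consecutive points beyond the same 1σ limit) is satisfied at point 6.

rule 3 at point 6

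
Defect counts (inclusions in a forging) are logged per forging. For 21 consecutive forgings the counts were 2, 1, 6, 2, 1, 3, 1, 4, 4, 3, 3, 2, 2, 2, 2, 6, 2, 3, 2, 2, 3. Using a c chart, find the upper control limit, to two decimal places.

c̄ = (2 + 1 + 6 + 2 + 1 + 3 + 1 + 4 + 4 + 3 + 3 + 2 + 2 + 2 + 2 + 6 + 2 + 3 + 2 + 2 + 3) / 21 = 56 / 21 = 2.6667
UCL = c̄ + 3√c̄ = 2.6667 + 3 × √2.6667 = 2.6667 + 3 × 1.6330 = 7.5656

7.57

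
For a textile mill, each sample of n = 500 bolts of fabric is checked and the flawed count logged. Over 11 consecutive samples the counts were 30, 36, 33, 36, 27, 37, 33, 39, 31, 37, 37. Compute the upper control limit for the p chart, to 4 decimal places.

p̄ = Σdᵢ / (k·n) = 376 / (11 × 500) = 0.06836
UCL = p̄ + 3·√(p̄(1−p̄)/n) = 0.06836 + 3 × √(0.06836×0.93164/500) = 0.06836 + 3 × 0.01129 = 0.10222

0.1022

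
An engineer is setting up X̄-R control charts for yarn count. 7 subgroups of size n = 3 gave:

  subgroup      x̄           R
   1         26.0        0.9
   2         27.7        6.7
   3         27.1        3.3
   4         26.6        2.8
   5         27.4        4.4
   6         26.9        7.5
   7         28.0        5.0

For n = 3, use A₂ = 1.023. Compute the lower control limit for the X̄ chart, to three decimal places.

X̄̄ = (26.0 + 27.7 + 27.1 + 26.6 + 27.4 + 26.9 + 28.0) / 7 = 189.7000 / 7 = 27.1000
R̄ = (0.9 + 6.7 + 3.3 + 2.8 + 4.4 + 7.5 + 5.0) / 7 = 30.6000 / 7 = 4.3714
LCL = X̄̄ − A₂·R̄ = 27.1000 − 1.023 × 4.3714 = 22.6280

22.628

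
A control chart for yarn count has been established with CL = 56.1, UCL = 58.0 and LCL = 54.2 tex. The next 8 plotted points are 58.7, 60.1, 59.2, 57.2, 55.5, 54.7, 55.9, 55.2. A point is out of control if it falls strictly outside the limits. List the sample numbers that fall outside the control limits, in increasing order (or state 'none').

Compare each point to [54.2, 58.0]: sample 1 = 58.7 > UCL; sample 2 = 60.1 > UCL; sample 3 = 59.2 > UCL.

1, 2, 3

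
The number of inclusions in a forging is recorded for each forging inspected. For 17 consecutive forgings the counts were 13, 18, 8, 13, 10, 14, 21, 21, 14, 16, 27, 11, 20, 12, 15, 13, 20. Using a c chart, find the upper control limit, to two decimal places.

27.51

c̄ = (13 + 18 + 8 + 13 + 10 + 14 + 21 + 21 + 14 + 16 + 27 + 11 + 20 + 12 + 15 + 13 + 20) / 17 = 266 / 17 = 15.6471
UCL = c̄ + 3√c̄ = 15.6471 + 3 × √15.6471 = 15.6471 + 3 × 3.9556 = 27.5140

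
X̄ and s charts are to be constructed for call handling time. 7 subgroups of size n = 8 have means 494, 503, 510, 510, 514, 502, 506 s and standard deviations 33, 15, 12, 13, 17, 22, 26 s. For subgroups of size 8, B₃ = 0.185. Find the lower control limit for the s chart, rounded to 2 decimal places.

3.65

s̄ = (33 + 15 + 12 + 13 + 17 + 22 + 26) / 7 = 19.7143
LCL_s = B₃·s̄ = 0.185 × 19.7143 = 3.6471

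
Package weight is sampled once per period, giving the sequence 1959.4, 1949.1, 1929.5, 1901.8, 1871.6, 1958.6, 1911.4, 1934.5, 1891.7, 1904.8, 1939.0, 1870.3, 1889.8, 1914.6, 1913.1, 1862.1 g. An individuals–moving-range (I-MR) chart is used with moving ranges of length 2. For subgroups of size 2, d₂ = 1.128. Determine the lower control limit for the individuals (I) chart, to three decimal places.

X̄ = (1959.4 + 1949.1 + 1929.5 + 1901.8 + 1871.6 + 1958.6 + 1911.4 + 1934.5 + 1891.7 + 1904.8 + 1939.0 + 1870.3 + 1889.8 + 1914.6 + 1913.1 + 1862.1) / 16 = 1912.5812
Moving ranges: 10.3, 19.6, 27.7, 30.2, 87.0, 47.2, 23.1, 42.8, 13.1, 34.2, 68.7, 19.5, 24.8, 1.5, 51.0; M̄R̄ = 500.7000 / 15 = 33.3800
LCL = X̄ − 3·M̄R̄/d₂ = 1912.5812 − 3 × 33.3800 / 1.128 = 1823.8047

1823.805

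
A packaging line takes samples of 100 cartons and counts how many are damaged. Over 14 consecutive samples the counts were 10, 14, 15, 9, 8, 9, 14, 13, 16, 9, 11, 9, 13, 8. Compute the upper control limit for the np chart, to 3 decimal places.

20.778

p̄ = Σdᵢ / (k·n) = 158 / (14 × 100) = 0.11286
UCL = np̄ + 3·√(np̄(1−p̄)) = 11.2857 + 3 × √(11.2857×0.88714) = 11.2857 + 3 × 3.1642 = 20.7783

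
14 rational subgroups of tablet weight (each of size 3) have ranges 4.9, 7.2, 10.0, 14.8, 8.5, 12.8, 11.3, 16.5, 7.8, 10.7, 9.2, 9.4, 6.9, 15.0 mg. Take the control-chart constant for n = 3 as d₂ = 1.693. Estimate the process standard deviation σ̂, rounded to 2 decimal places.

6.12

R̄ = (4.9 + 7.2 + 10.0 + 14.8 + 8.5 + 12.8 + 11.3 + 16.5 + 7.8 + 10.7 + 9.2 + 9.4 + 6.9 + 15.0) / 14 = 10.3571
σ̂ = R̄ / d₂ = 10.3571 / 1.693 = 6.1176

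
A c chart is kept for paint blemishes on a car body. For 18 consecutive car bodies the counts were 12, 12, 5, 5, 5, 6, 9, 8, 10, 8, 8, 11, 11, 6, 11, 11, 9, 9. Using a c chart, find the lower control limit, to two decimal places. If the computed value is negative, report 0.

c̄ = (12 + 12 + 5 + 5 + 5 + 6 + 9 + 8 + 10 + 8 + 8 + 11 + 11 + 6 + 11 + 11 + 9 + 9) / 18 = 156 / 18 = 8.6667
LCL = c̄ − 3√c̄ = 8.6667 − 3 × 2.9439 = -0.1651 → 0 (cannot be negative)

0.00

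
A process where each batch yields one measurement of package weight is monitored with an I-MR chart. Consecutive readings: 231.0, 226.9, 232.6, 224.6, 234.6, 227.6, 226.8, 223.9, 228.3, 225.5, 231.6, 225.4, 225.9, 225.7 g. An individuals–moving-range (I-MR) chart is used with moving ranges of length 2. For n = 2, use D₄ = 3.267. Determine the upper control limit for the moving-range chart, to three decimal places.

14.752

Moving ranges: 4.1, 5.7, 8.0, 10.0, 7.0, 0.8, 2.9, 4.4, 2.8, 6.1, 6.2, 0.5, 0.2; M̄R̄ = 58.7000 / 13 = 4.5154
UCL_MR = D₄·M̄R̄ = 3.267 × 4.5154 = 14.7518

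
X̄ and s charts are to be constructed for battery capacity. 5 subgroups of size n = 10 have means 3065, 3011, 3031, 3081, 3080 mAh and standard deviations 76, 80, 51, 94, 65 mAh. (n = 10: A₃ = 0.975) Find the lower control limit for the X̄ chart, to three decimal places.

2982.230

X̄̄ = (3065 + 3011 + 3031 + 3081 + 3080) / 5 = 3053.6000
s̄ = (76 + 80 + 51 + 94 + 65) / 5 = 73.2000
LCL = X̄̄ − A₃·s̄ = 3053.6000 − 0.975 × 73.2000 = 2982.2300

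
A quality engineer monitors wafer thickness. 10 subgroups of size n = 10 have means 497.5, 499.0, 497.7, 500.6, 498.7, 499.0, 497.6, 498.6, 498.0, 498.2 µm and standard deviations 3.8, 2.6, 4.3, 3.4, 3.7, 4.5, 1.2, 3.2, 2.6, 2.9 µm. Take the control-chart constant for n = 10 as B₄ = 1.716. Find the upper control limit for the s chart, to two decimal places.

5.53

s̄ = (3.8 + 2.6 + 4.3 + 3.4 + 3.7 + 4.5 + 1.2 + 3.2 + 2.6 + 2.9) / 10 = 3.2200
UCL_s = B₄·s̄ = 1.716 × 3.2200 = 5.5255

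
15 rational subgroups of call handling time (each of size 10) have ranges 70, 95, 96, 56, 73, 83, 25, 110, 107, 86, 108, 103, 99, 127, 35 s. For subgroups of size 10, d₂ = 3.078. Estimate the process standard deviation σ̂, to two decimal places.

R̄ = (70 + 95 + 96 + 56 + 73 + 83 + 25 + 110 + 107 + 86 + 108 + 103 + 99 + 127 + 35) / 15 = 84.8667
σ̂ = R̄ / d₂ = 84.8667 / 3.078 = 27.5720

27.57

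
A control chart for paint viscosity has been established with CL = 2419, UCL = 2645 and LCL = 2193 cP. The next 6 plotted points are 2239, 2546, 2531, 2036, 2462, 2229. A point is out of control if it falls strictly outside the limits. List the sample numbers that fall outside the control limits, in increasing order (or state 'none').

4

Compare each point to [2193, 2645]: sample 4 = 2036 < LCL.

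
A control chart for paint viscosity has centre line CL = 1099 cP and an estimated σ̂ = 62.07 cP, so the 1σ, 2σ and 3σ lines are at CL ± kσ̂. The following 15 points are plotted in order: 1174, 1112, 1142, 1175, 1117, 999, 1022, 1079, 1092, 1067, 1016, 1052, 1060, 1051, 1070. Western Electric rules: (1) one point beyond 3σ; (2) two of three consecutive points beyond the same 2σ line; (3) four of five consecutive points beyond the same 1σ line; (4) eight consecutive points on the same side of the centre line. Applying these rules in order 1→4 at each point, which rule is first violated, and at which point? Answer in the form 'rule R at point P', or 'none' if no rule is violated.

Zone of each point (C = within 1σ̂, B = 1σ̂–2σ̂, A = 2σ̂–3σ̂, * = beyond 3σ̂; sign = side of CL): 1:+B, 2:+C, 3:+C, 4:+B, 5:+C, 6:-B, 7:-B, 8:-C, 9:-C, 10:-C, 11:-B, 12:-C, 13:-C, 14:-C, 15:-C
Rule 4 (eight consecutive points on the same side of the centre line) is satisfied at point 13.

rule 4 at point 13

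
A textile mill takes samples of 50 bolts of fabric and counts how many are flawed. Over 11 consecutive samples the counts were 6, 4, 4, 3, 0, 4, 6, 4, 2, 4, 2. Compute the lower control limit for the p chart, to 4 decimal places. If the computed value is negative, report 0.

0.0000

p̄ = Σdᵢ / (k·n) = 39 / (11 × 50) = 0.07091
LCL = p̄ − 3·√(p̄(1−p̄)/n) = 0.07091 − 3 × 0.03630 = -0.03799 → 0 (negative, so LCL = 0)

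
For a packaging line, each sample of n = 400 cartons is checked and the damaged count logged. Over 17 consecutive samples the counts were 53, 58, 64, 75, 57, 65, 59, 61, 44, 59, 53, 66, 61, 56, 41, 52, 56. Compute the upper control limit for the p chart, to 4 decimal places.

p̄ = Σdᵢ / (k·n) = 980 / (17 × 400) = 0.14412
UCL = p̄ + 3·√(p̄(1−p̄)/n) = 0.14412 + 3 × √(0.14412×0.85588/400) = 0.14412 + 3 × 0.01756 = 0.19680

0.1968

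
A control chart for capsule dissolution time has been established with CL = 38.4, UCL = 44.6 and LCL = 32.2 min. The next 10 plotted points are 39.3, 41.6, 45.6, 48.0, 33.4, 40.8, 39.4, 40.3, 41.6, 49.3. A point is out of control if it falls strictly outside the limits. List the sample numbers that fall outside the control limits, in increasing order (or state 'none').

3, 4, 10

Compare each point to [32.2, 44.6]: sample 3 = 45.6 > UCL; sample 4 = 48.0 > UCL; sample 10 = 49.3 > UCL.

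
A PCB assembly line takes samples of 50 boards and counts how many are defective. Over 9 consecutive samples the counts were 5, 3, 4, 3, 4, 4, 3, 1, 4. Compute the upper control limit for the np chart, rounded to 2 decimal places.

8.82

p̄ = Σdᵢ / (k·n) = 31 / (9 × 50) = 0.06889
UCL = np̄ + 3·√(np̄(1−p̄)) = 3.4444 + 3 × √(3.4444×0.93111) = 3.4444 + 3 × 1.7909 = 8.8170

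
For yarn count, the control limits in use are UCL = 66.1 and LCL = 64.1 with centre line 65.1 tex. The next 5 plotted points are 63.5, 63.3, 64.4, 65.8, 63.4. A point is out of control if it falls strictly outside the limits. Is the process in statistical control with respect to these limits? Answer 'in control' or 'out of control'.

Compare each point to [64.1, 66.1]: sample 1 = 63.5 < LCL; sample 2 = 63.3 < LCL; sample 5 = 63.4 < LCL.

out of control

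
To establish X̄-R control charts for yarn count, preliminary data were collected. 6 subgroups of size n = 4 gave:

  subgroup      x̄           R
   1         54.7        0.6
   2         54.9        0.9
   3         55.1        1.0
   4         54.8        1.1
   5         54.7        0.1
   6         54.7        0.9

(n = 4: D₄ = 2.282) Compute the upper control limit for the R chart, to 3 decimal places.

1.750

R̄ = (0.6 + 0.9 + 1.0 + 1.1 + 0.1 + 0.9) / 6 = 4.6000 / 6 = 0.7667
UCL_R = D₄·R̄ = 2.282 × 0.7667 = 1.7495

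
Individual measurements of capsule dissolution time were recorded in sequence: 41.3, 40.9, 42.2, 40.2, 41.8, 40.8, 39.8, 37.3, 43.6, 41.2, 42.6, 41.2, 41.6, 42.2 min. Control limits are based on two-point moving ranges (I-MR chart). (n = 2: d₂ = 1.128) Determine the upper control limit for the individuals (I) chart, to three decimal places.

X̄ = (41.3 + 40.9 + 42.2 + 40.2 + 41.8 + 40.8 + 39.8 + 37.3 + 43.6 + 41.2 + 42.6 + 41.2 + 41.6 + 42.2) / 14 = 41.1929
Moving ranges: 0.4, 1.3, 2.0, 1.6, 1.0, 1.0, 2.5, 6.3, 2.4, 1.4, 1.4, 0.4, 0.6; M̄R̄ = 22.3000 / 13 = 1.7154
UCL = X̄ + 3·M̄R̄/d₂ = 41.1929 + 3 × 1.7154 / 1.128 = 45.7551

45.755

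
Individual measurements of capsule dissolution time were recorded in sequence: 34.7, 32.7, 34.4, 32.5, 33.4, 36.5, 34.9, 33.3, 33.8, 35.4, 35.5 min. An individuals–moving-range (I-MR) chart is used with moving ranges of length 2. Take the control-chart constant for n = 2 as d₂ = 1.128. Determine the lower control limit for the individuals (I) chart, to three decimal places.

X̄ = (34.7 + 32.7 + 34.4 + 32.5 + 33.4 + 36.5 + 34.9 + 33.3 + 33.8 + 35.4 + 35.5) / 11 = 34.2818
Moving ranges: 2.0, 1.7, 1.9, 0.9, 3.1, 1.6, 1.6, 0.5, 1.6, 0.1; M̄R̄ = 15.0000 / 10 = 1.5000
LCL = X̄ − 3·M̄R̄/d₂ = 34.2818 − 3 × 1.5000 / 1.128 = 30.2925

30.292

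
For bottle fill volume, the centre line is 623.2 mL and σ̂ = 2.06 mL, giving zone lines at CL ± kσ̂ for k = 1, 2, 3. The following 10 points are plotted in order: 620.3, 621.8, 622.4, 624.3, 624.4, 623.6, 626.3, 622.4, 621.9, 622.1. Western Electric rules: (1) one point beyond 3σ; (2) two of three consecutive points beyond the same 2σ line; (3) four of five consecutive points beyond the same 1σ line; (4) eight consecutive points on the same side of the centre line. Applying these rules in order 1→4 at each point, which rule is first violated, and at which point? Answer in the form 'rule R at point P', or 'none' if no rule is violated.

none

Zone of each point (C = within 1σ̂, B = 1σ̂–2σ̂, A = 2σ̂–3σ̂, * = beyond 3σ̂; sign = side of CL): 1:-B, 2:-C, 3:-C, 4:+C, 5:+C, 6:+C, 7:+B, 8:-C, 9:-C, 10:-C
No rule fires across all 10 points.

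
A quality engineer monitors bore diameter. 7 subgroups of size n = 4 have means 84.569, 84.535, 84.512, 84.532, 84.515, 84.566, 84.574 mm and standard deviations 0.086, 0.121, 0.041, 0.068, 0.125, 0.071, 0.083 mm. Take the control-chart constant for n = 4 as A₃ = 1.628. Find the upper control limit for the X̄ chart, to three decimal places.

X̄̄ = (84.569 + 84.535 + 84.512 + 84.532 + 84.515 + 84.566 + 84.574) / 7 = 84.5433
s̄ = (0.086 + 0.121 + 0.041 + 0.068 + 0.125 + 0.071 + 0.083) / 7 = 0.0850
UCL = X̄̄ + A₃·s̄ = 84.5433 + 1.628 × 0.0850 = 84.6817

84.682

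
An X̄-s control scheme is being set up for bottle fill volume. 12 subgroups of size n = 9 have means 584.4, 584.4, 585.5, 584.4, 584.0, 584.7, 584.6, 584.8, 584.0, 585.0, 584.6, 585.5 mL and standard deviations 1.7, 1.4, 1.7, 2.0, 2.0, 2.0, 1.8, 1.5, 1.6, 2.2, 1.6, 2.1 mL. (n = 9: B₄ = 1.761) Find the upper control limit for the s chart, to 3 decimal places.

3.170

s̄ = (1.7 + 1.4 + 1.7 + 2.0 + 2.0 + 2.0 + 1.8 + 1.5 + 1.6 + 2.2 + 1.6 + 2.1) / 12 = 1.8000
UCL_s = B₄·s̄ = 1.761 × 1.8000 = 3.1698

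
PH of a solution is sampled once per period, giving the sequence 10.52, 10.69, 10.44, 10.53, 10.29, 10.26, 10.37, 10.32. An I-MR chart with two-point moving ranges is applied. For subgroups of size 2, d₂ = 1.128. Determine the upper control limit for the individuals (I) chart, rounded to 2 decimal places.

X̄ = (10.52 + 10.69 + 10.44 + 10.53 + 10.29 + 10.26 + 10.37 + 10.32) / 8 = 10.4275
Moving ranges: 0.17, 0.25, 0.09, 0.24, 0.03, 0.11, 0.05; M̄R̄ = 0.9400 / 7 = 0.1343
UCL = X̄ + 3·M̄R̄/d₂ = 10.4275 + 3 × 0.1343 / 1.128 = 10.7846

10.78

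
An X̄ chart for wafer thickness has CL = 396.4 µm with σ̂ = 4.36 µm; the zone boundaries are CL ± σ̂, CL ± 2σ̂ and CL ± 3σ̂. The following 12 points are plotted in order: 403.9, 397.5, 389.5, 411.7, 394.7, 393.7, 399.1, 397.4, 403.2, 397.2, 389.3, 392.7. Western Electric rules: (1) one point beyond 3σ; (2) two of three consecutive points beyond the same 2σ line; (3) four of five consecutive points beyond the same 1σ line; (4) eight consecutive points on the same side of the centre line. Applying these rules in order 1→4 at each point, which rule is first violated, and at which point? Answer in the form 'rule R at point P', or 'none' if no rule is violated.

Zone of each point (C = within 1σ̂, B = 1σ̂–2σ̂, A = 2σ̂–3σ̂, * = beyond 3σ̂; sign = side of CL): 1:+B, 2:+C, 3:-B, 4:+*, 5:-C, 6:-C, 7:+C, 8:+C, 9:+B, 10:+C, 11:-B, 12:-C
Rule 1 (one point beyond the 3σ limits) is satisfied at point 4.

rule 1 at point 4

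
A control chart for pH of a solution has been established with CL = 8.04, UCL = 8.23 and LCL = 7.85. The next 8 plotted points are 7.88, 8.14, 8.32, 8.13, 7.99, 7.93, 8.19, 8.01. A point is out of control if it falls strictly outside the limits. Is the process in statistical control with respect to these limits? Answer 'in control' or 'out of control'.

out of control

Compare each point to [7.85, 8.23]: sample 3 = 8.32 > UCL.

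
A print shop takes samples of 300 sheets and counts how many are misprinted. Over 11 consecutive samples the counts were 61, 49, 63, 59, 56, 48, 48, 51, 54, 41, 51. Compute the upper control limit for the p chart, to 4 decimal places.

0.2420

p̄ = Σdᵢ / (k·n) = 581 / (11 × 300) = 0.17606
UCL = p̄ + 3·√(p̄(1−p̄)/n) = 0.17606 + 3 × √(0.17606×0.82394/300) = 0.17606 + 3 × 0.02199 = 0.24203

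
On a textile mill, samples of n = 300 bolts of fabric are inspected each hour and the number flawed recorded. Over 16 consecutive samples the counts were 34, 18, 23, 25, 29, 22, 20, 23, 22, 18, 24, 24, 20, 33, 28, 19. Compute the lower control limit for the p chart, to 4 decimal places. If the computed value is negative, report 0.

0.0327

p̄ = Σdᵢ / (k·n) = 382 / (16 × 300) = 0.07958
LCL = p̄ − 3·√(p̄(1−p̄)/n) = 0.07958 − 3 × 0.01563 = 0.03271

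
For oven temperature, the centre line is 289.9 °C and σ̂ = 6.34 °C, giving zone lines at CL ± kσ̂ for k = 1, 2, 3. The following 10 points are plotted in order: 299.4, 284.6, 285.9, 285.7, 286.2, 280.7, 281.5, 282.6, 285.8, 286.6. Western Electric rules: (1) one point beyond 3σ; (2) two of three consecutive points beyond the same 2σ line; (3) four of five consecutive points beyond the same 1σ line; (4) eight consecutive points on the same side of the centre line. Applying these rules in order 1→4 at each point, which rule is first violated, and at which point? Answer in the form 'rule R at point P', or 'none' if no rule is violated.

Zone of each point (C = within 1σ̂, B = 1σ̂–2σ̂, A = 2σ̂–3σ̂, * = beyond 3σ̂; sign = side of CL): 1:+B, 2:-C, 3:-C, 4:-C, 5:-C, 6:-B, 7:-B, 8:-B, 9:-C, 10:-C
Rule 4 (eight consecutive points on the same side of the centre line) is satisfied at point 9.

rule 4 at point 9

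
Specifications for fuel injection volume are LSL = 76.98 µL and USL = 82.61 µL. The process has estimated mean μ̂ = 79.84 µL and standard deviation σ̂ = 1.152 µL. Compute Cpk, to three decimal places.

Cpu = (USL − μ̂) / (3σ̂) = (82.61 − 79.84) / (3 × 1.152) = 0.8015; Cpl = (μ̂ − LSL) / (3σ̂) = (79.84 − 76.98) / (3 × 1.152) = 0.8275; Cpk = min(Cpu, Cpl) = 0.8015

0.802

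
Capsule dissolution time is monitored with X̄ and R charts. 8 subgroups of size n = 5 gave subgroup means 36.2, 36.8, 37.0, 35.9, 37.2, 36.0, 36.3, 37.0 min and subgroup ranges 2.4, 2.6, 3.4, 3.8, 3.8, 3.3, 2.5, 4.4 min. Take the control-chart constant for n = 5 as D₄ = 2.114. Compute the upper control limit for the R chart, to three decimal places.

6.923

R̄ = (2.4 + 2.6 + 3.4 + 3.8 + 3.8 + 3.3 + 2.5 + 4.4) / 8 = 26.2000 / 8 = 3.2750
UCL_R = D₄·R̄ = 2.114 × 3.2750 = 6.9233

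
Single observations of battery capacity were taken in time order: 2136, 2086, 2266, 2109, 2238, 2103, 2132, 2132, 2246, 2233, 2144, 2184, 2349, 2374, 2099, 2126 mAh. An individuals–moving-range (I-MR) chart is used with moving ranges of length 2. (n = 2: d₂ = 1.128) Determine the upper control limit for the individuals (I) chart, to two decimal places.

2438.00

X̄ = (2136 + 2086 + 2266 + 2109 + 2238 + 2103 + 2132 + 2132 + 2246 + 2233 + 2144 + 2184 + 2349 + 2374 + 2099 + 2126) / 16 = 2184.8125
Moving ranges: 50, 180, 157, 129, 135, 29, 0, 114, 13, 89, 40, 165, 25, 275, 27; M̄R̄ = 1428.0000 / 15 = 95.2000
UCL = X̄ + 3·M̄R̄/d₂ = 2184.8125 + 3 × 95.2000 / 1.128 = 2438.0040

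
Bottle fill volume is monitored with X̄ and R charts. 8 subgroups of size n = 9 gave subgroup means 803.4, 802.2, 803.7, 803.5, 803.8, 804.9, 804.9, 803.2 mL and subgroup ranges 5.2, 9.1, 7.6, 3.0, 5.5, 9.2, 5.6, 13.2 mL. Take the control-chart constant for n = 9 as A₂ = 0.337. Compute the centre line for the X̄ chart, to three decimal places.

803.700

X̄̄ = (803.4 + 802.2 + 803.7 + 803.5 + 803.8 + 804.9 + 804.9 + 803.2) / 8 = 6429.6000 / 8 = 803.7000
CL = X̄̄ = 803.7000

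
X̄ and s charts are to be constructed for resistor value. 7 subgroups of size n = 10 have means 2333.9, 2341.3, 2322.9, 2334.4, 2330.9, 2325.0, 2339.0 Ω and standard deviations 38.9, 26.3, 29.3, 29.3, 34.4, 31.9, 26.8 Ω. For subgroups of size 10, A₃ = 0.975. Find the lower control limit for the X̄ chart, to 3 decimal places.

2302.275

X̄̄ = (2333.9 + 2341.3 + 2322.9 + 2334.4 + 2330.9 + 2325.0 + 2339.0) / 7 = 2332.4857
s̄ = (38.9 + 26.3 + 29.3 + 29.3 + 34.4 + 31.9 + 26.8) / 7 = 30.9857
LCL = X̄̄ − A₃·s̄ = 2332.4857 − 0.975 × 30.9857 = 2302.2746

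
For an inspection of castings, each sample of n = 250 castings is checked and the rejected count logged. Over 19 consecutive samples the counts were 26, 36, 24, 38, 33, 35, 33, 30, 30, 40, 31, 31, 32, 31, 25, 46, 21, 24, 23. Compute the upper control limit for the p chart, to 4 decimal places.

0.1865

p̄ = Σdᵢ / (k·n) = 589 / (19 × 250) = 0.12400
UCL = p̄ + 3·√(p̄(1−p̄)/n) = 0.12400 + 3 × √(0.12400×0.87600/250) = 0.12400 + 3 × 0.02084 = 0.18653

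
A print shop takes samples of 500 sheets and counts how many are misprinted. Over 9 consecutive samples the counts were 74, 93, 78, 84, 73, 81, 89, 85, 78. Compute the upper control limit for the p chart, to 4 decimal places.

0.2129

p̄ = Σdᵢ / (k·n) = 735 / (9 × 500) = 0.16333
UCL = p̄ + 3·√(p̄(1−p̄)/n) = 0.16333 + 3 × √(0.16333×0.83667/500) = 0.16333 + 3 × 0.01653 = 0.21293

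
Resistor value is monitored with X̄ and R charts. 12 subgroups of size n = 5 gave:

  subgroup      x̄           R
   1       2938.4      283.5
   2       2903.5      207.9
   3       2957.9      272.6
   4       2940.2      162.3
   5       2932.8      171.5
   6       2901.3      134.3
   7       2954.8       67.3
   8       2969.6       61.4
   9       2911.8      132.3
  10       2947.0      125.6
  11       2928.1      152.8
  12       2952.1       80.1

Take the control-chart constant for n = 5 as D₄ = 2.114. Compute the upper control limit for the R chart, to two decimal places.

326.19

R̄ = (283.5 + 207.9 + 272.6 + 162.3 + 171.5 + 134.3 + 67.3 + 61.4 + 132.3 + 125.6 + 152.8 + 80.1) / 12 = 1851.6000 / 12 = 154.3000
UCL_R = D₄·R̄ = 2.114 × 154.3000 = 326.1902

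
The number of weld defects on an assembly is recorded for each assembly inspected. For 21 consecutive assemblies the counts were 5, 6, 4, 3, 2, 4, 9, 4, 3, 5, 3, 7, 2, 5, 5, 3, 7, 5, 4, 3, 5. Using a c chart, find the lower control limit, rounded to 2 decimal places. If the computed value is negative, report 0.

c̄ = (5 + 6 + 4 + 3 + 2 + 4 + 9 + 4 + 3 + 5 + 3 + 7 + 2 + 5 + 5 + 3 + 7 + 5 + 4 + 3 + 5) / 21 = 94 / 21 = 4.4762
LCL = c̄ − 3√c̄ = 4.4762 − 3 × 2.1157 = -1.8709 → 0 (cannot be negative)

0.00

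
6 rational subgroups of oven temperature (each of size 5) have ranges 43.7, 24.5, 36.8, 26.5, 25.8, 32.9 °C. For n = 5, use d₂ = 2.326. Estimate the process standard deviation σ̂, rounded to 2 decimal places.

R̄ = (43.7 + 24.5 + 36.8 + 26.5 + 25.8 + 32.9) / 6 = 31.7000
σ̂ = R̄ / d₂ = 31.7000 / 2.326 = 13.6285

13.63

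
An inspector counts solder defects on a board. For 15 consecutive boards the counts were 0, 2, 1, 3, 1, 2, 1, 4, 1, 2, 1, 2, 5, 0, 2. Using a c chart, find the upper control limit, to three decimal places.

c̄ = (0 + 2 + 1 + 3 + 1 + 2 + 1 + 4 + 1 + 2 + 1 + 2 + 5 + 0 + 2) / 15 = 27 / 15 = 1.8000
UCL = c̄ + 3√c̄ = 1.8000 + 3 × √1.8000 = 1.8000 + 3 × 1.3416 = 5.8249

5.825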